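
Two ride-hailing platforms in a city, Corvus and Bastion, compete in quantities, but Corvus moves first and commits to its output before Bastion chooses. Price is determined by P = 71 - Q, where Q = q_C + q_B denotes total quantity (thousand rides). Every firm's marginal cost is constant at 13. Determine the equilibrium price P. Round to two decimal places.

Solve by backward induction. Given q_C, the follower Bastion maximises π_B = (71 - q_C - q_B)q_B - 13q_B.
∂π_B/∂q_B = 58 - q_C - 2q_B = 0 gives the reaction function q_B = (58 - q_C)/2.
Corvus substitutes q_B(q_C) into its own profit: π_C = q_C(71 - q_C - (58 - q_C)/2) - 13q_C = (42 - (1/2)q_C)q_C - 13q_C.
The leader's first-order condition 29 - q_C = 0 yields q_C = 29.
Then q_B = (58 - 29)/2 = 29/2.
Total output Q = 87/2, so price P = 71 - 87/2 = 55/2.

27.50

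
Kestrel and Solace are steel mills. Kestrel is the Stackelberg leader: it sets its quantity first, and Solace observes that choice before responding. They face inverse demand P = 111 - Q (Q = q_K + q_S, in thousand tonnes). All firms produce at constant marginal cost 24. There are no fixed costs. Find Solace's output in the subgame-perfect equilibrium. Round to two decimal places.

21.75

The follower Solace best-responds to any q_K: π_S = (111 - Q)q_S - 24q_S.
∂π_S/∂q_S = 87 - q_K - 2q_S = 0 gives the reaction function q_S = (87 - q_K)/2.
Kestrel substitutes q_S(q_K) into its own profit: π_K = q_K(111 - q_K - (87 - q_K)/2) - 24q_K = (135/2 - (1/2)q_K)q_K - 24q_K.
The leader's first-order condition 87/2 - q_K = 0 yields q_K = 87/2.
Then q_S = (87 - 87/2)/2 = 87/4.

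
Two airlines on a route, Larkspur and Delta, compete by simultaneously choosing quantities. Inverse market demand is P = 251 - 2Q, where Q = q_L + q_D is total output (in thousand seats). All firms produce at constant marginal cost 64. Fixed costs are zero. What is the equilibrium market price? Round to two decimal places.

126.33

Each firm earns π_i = (251 - 2Q)q_i - 64q_i.
Setting ∂π_i/∂q_i = 0 with rivals' quantities fixed: 187 - 4q_i - 2q_j = 0.
By symmetry each firm produces the same amount; substituting q_j = q_i yields q_i = 187/6.
Total output Q = 187/3, so price P = 251 - 2·(187/3) = 379/3.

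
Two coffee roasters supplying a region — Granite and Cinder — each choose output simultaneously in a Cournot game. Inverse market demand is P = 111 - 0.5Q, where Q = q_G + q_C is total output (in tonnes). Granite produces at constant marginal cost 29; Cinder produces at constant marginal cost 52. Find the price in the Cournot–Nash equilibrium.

64

Granite's profit: π_G = (111 - 0.5Q)q_G - (29q_G). Setting ∂π_G/∂q_G = 0: 82 - q_G - (1/2)(q_C) = 0.
Cinder's profit: π_C = (111 - 0.5Q)q_C - (52q_C). Setting ∂π_C/∂q_C = 0: 59 - q_C - (1/2)(q_G) = 0.
So q_G = (82 - (1/2)q_C) and q_C = (59 - (1/2)q_G).
Solving the pair: q_G = 70, q_C = 24.
Total output Q = 94, so price P = 111 - (1/2)·94 = 64.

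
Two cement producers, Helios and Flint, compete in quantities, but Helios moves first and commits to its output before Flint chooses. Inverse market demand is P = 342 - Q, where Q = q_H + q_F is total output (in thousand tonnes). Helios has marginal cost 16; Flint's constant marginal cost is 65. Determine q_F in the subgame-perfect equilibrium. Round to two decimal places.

44.75

Solve by backward induction. Given q_H, the follower Flint maximises π_F = (342 - q_H - q_F)q_F - 65q_F.
∂π_F/∂q_F = 277 - q_H - 2q_F = 0 gives the reaction function q_F = (277 - q_H)/2.
The leader anticipates this reaction. Substituting into P = 342 - Q gives P = 407/2 - (1/2)q_H, so π_H = (407/2 - (1/2)q_H)q_H - 16q_H.
Leader FOC: 375/2 - q_H = 0, so q_H = 375/2.
Then q_F = (277 - 375/2)/2 = 179/4.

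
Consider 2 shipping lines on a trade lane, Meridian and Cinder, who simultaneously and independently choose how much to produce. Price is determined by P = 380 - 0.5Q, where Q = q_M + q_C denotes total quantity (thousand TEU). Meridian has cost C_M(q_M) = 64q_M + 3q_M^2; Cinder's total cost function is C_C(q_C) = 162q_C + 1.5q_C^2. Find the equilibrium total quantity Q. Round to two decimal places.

Meridian's profit: π_M = (380 - 0.5Q)q_M - (64q_M + 3q_M²). Setting ∂π_M/∂q_M = 0: 316 - 7q_M - (1/2)(q_C) = 0.
Cinder's first-order condition: 218 - 4q_C - (1/2)(q_M) = 0.
So q_M = (316 - (1/2)q_C)/7 and q_C = (218 - (1/2)q_M)/4.
Substituting one into the other gives q_M = 1540/37 and q_C = 1824/37.
Total output Q = 1540/37 + 1824/37 = 90.9189.

90.92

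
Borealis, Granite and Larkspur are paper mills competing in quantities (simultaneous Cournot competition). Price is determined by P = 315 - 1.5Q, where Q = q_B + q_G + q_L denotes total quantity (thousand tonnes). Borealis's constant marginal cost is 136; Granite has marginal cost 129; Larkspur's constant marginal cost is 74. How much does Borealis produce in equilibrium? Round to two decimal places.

Borealis's profit: π_B = (315 - 1.5Q)q_B - (136q_B). Setting ∂π_B/∂q_B = 0: 179 - 3q_B - (3/2)(q_G + q_L) = 0.
Granite's first-order condition: 186 - 3q_G - (3/2)(q_B + q_L) = 0.
Larkspur's first-order condition: 241 - 3q_L - (3/2)(q_B + q_G) = 0.
Adding the 3 conditions: 606 − 3Q − 3Q = 0, i.e. Q = 101.
Back-substituting: q_B = (179 − 303/2)/(3/2) = 55/3, q_G = (186 − 303/2)/(3/2) = 23, q_L = (241 − 303/2)/(3/2) = 179/3.

18.33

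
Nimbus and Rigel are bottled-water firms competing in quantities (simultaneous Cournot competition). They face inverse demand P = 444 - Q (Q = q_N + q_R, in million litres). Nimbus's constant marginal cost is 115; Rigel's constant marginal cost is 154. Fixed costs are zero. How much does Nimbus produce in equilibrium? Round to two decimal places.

Nimbus's profit: π_N = (444 - Q)q_N - (115q_N). Setting ∂π_N/∂q_N = 0: 329 - 2q_N - (q_R) = 0.
Rigel's first-order condition: 290 - 2q_R - (q_N) = 0.
Best responses: q_N = (329 - q_R)/2, q_R = (290 - q_N)/2.
Substituting one into the other gives q_N = 368/3 and q_R = 251/3.

122.67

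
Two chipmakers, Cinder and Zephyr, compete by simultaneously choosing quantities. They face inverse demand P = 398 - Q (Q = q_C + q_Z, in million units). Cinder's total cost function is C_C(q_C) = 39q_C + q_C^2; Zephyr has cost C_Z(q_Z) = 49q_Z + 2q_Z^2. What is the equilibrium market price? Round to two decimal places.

Cinder's profit: π_C = (398 - Q)q_C - (39q_C + q_C²). Setting ∂π_C/∂q_C = 0: 359 - 4q_C - (q_Z) = 0.
Zephyr's profit: π_Z = (398 - Q)q_Z - (49q_Z + 2q_Z²). Setting ∂π_Z/∂q_Z = 0: 349 - 6q_Z - (q_C) = 0.
Best responses: q_C = (359 - q_Z)/4, q_Z = (349 - q_C)/6.
Substituting one into the other gives q_C = 1805/23 and q_Z = 1037/23.
Total output Q = 123.5652, so price P = 398 - 123.5652 = 274.4348.

274.43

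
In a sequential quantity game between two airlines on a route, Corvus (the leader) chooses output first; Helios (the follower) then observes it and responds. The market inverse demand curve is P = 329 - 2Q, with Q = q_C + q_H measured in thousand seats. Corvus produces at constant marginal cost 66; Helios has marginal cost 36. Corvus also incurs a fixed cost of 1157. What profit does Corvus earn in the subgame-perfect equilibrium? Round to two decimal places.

Solve by backward induction. Given q_C, the follower Helios maximises π_H = (329 - 2q_C - 2q_H)q_H - 36q_H.
Setting the follower's marginal profit to zero, 293 - 2q_C - 4q_H = 0, i.e. q_H = (293 - 2q_C)/4.
Corvus substitutes q_H(q_C) into its own profit: π_C = q_C(329 - 2q_C - (293 - 2q_C)/2) - 66q_C = (365/2 - q_C)q_C - 66q_C.
The leader's first-order condition 233/2 - 2q_C = 0 yields q_C = 233/4.
Then q_H = (293 - 2·(233/4))/4 = 353/8.
Price P = 329 - 2·(819/8) = 497/4.
Corvus's profit: (497/4 - 66)·(233/4) - 1157 = 2236.0625.

2236.06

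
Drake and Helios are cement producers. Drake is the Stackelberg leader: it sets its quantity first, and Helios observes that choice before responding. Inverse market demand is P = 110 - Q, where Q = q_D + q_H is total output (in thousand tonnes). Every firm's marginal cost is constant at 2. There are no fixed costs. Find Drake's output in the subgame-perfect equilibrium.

54

The follower Helios best-responds to any q_D: π_H = (110 - Q)q_H - 2q_H.
Follower FOC: 108 - q_D - 2q_H = 0, so q_H(q_D) = (108 - q_D)/2.
Drake substitutes q_H(q_D) into its own profit: π_D = q_D(110 - q_D - (108 - q_D)/2) - 2q_D = (56 - (1/2)q_D)q_D - 2q_D.
The leader's first-order condition 54 - q_D = 0 yields q_D = 54.
Then q_H = (108 - 54)/2 = 27.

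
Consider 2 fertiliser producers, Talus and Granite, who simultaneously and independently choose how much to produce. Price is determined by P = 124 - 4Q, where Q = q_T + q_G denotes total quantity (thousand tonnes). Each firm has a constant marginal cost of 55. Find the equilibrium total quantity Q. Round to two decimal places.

11.50

A representative firm's profit is π_i = q_i(124 - 4Q) - 55q_i.
First-order condition (treating rivals' output as given): 69 - 8q_i - 4q_j = 0.
With identical firms every q_j equals q_i, so q_j = q_i and 69 = 12q_i, giving q_i = 23/4.
Total output Q = 23/4 + 23/4 = 23/2.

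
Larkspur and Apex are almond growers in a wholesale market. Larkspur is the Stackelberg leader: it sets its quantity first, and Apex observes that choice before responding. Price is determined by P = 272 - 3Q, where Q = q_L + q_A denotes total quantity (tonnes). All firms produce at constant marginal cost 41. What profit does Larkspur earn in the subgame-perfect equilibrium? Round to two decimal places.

2223.38

The follower Apex best-responds to any q_L: π_A = (272 - 3Q)q_A - 41q_A.
Follower FOC: 231 - 3q_L - 6q_A = 0, so q_A(q_L) = (231 - 3q_L)/6.
The leader anticipates this reaction. Substituting into P = 272 - 3Q gives P = 313/2 - (3/2)q_L, so π_L = (313/2 - (3/2)q_L)q_L - 41q_L.
Maximising: ∂π_L/∂q_L = 231/2 - 3q_L = 0, giving q_L = 77/2.
Then q_A = (231 - 3·(77/2))/6 = 77/4.
Price P = 272 - 3·(231/4) = 395/4.
Larkspur's profit: (395/4 - 41)·(77/2) = 2223.3750.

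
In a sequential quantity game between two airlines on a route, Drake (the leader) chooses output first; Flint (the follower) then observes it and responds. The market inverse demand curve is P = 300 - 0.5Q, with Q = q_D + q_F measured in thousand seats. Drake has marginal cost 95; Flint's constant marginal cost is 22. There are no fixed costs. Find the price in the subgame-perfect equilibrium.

128

The follower Flint best-responds to any q_D: π_F = (300 - 0.5Q)q_F - 22q_F.
∂π_F/∂q_F = 278 - (1/2)q_D - q_F = 0 gives the reaction function q_F = (278 - (1/2)q_D).
The leader anticipates this reaction. Substituting into P = 300 - 0.5Q gives P = 161 - (1/4)q_D, so π_D = (161 - (1/4)q_D)q_D - 95q_D.
Leader FOC: 66 - (1/2)q_D = 0, so q_D = 132.
Then q_F = (278 - (1/2)·132) = 212.
Total output Q = 344, so price P = 300 - (1/2)·344 = 128.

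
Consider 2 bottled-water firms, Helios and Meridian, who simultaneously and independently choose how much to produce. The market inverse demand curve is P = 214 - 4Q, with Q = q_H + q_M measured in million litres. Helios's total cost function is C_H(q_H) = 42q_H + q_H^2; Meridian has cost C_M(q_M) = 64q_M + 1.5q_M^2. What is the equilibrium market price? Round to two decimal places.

124.47

Helios's profit: π_H = (214 - 4Q)q_H - (42q_H + q_H²). Setting ∂π_H/∂q_H = 0: 172 - 10q_H - 4(q_M) = 0.
Meridian's profit: π_M = (214 - 4Q)q_M - (64q_M + (3/2)q_M²). Setting ∂π_M/∂q_M = 0: 150 - 11q_M - 4(q_H) = 0.
Rearranging gives the reaction functions q_H = (172 - 4q_M)/10 and q_M = (150 - 4q_H)/11.
Substituting one into the other gives q_H = 646/47 and q_M = 406/47.
Total output Q = 1052/47, so price P = 214 - 4·(1052/47) = 124.4681.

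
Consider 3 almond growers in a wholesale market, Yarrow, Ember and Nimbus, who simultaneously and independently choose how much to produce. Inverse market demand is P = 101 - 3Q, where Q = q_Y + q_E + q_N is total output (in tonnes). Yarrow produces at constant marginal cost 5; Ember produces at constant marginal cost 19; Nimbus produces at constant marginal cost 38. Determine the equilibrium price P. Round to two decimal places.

Yarrow's profit: π_Y = (101 - 3Q)q_Y - (5q_Y). Setting ∂π_Y/∂q_Y = 0: 96 - 6q_Y - 3(q_E + q_N) = 0.
Ember's profit: π_E = (101 - 3Q)q_E - (19q_E). Setting ∂π_E/∂q_E = 0: 82 - 6q_E - 3(q_Y + q_N) = 0.
Nimbus's profit: π_N = (101 - 3Q)q_N - (38q_N). Setting ∂π_N/∂q_N = 0: 63 - 6q_N - 3(q_Y + q_E) = 0.
Adding the 3 conditions: 241 − 6Q − 6Q = 0, i.e. Q = 241/12.
Back-substituting: q_Y = (96 − 241/4)/3 = 143/12, q_E = (82 − 241/4)/3 = 29/4, q_N = (63 − 241/4)/3 = 11/12.
Total output Q = 241/12, so price P = 101 - 3·(241/12) = 163/4.

40.75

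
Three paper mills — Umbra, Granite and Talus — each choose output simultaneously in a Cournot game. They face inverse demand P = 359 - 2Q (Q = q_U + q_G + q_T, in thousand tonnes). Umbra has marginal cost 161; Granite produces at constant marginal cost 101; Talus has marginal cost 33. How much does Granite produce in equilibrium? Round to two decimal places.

Umbra's profit: π_U = (359 - 2Q)q_U - (161q_U). Setting ∂π_U/∂q_U = 0: 198 - 4q_U - 2(q_G + q_T) = 0.
Granite's profit: π_G = (359 - 2Q)q_G - (101q_G). Setting ∂π_G/∂q_G = 0: 258 - 4q_G - 2(q_U + q_T) = 0.
Talus's first-order condition: 326 - 4q_T - 2(q_U + q_G) = 0.
Summing all 3 equations gives 782 − 8Q = 0, hence Q = 391/4.
Back-substituting: q_U = (198 − 391/2)/2 = 5/4, q_G = (258 − 391/2)/2 = 125/4, q_T = (326 − 391/2)/2 = 261/4.

31.25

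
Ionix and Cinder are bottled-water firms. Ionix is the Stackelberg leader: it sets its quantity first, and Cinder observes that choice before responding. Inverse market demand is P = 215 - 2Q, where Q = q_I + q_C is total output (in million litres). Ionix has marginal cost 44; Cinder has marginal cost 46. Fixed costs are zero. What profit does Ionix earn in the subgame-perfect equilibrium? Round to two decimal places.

1870.56

The follower Cinder best-responds to any q_I: π_C = (215 - 2Q)q_C - 46q_C.
Setting the follower's marginal profit to zero, 169 - 2q_I - 4q_C = 0, i.e. q_C = (169 - 2q_I)/4.
The leader anticipates this reaction. Substituting into P = 215 - 2Q gives P = 261/2 - q_I, so π_I = (261/2 - q_I)q_I - 44q_I.
Maximising: ∂π_I/∂q_I = 173/2 - 2q_I = 0, giving q_I = 173/4.
Then q_C = (169 - 2·(173/4))/4 = 165/8.
Price P = 215 - 2·(511/8) = 349/4.
Ionix's profit: (349/4 - 44)·(173/4) = 1870.5625.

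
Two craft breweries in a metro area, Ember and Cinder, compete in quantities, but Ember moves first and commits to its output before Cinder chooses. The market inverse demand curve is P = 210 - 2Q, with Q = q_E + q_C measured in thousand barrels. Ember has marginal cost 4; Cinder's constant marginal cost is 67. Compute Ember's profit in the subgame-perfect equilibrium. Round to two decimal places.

The follower Cinder best-responds to any q_E: π_C = (210 - 2Q)q_C - 67q_C.
Setting the follower's marginal profit to zero, 143 - 2q_E - 4q_C = 0, i.e. q_C = (143 - 2q_E)/4.
The leader anticipates this reaction. Substituting into P = 210 - 2Q gives P = 277/2 - q_E, so π_E = (277/2 - q_E)q_E - 4q_E.
The leader's first-order condition 269/2 - 2q_E = 0 yields q_E = 269/4.
Then q_C = (143 - 2·(269/4))/4 = 17/8.
Price P = 210 - 2·(555/8) = 285/4.
Ember's profit: (285/4 - 4)·(269/4) = 4522.5625.

4522.56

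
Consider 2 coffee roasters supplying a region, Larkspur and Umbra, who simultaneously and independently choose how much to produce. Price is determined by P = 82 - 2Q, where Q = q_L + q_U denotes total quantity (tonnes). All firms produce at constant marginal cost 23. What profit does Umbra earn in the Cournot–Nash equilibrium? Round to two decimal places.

193.39

Each firm earns π_i = (82 - 2Q)q_i - 23q_i.
First-order condition (treating rivals' output as given): 59 - 4q_i - 2q_j = 0.
With identical firms every q_j equals q_i, so q_j = q_i and 59 = 6q_i, giving q_i = 59/6.
Price P = 82 - 2·(59/3) = 128/3.
Umbra's profit: (128/3 - 23)·(59/6) = 193.3889.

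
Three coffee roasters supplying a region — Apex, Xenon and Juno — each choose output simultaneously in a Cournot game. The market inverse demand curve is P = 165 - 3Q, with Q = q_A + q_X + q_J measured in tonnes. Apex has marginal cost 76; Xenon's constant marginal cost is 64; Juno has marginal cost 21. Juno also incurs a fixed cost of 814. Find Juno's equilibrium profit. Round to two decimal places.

Apex's profit: π_A = (165 - 3Q)q_A - (76q_A). Setting ∂π_A/∂q_A = 0: 89 - 6q_A - 3(q_X + q_J) = 0.
Xenon's first-order condition: 101 - 6q_X - 3(q_A + q_J) = 0.
Juno's first-order condition: 144 - 6q_J - 3(q_A + q_X) = 0.
Adding the 3 conditions: 334 − 6Q − 6Q = 0, i.e. Q = 167/6.
Back-substituting: q_A = (89 − 167/2)/3 = 11/6, q_X = (101 − 167/2)/3 = 35/6, q_J = (144 − 167/2)/3 = 121/6.
Price P = 165 - 3·(167/6) = 163/2.
Juno's profit: (163/2 - 21)·(121/6) - 814 = 406.0833.

406.08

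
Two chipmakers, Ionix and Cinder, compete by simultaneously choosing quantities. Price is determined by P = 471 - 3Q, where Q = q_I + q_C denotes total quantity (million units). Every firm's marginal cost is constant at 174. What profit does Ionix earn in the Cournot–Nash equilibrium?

3267

Each firm earns π_i = (471 - 3Q)q_i - 174q_i.
Setting ∂π_i/∂q_i = 0 with rivals' quantities fixed: 297 - 6q_i - 3q_j = 0.
By symmetry each firm produces the same amount; substituting q_j = q_i yields q_i = 297/9 = 33.
Price P = 471 - 3·66 = 273.
Ionix's profit: (273 - 174)·33 = 3267.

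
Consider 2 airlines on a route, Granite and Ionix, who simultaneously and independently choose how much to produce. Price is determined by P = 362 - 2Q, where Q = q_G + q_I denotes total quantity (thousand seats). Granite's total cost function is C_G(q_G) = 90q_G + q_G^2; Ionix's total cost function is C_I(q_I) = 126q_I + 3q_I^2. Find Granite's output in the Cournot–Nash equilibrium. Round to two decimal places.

40.14

Granite's profit: π_G = (362 - 2Q)q_G - (90q_G + q_G²). Setting ∂π_G/∂q_G = 0: 272 - 6q_G - 2(q_I) = 0.
Ionix's profit: π_I = (362 - 2Q)q_I - (126q_I + 3q_I²). Setting ∂π_I/∂q_I = 0: 236 - 10q_I - 2(q_G) = 0.
So q_G = (272 - 2q_I)/6 and q_I = (236 - 2q_G)/10.
Solving the pair: q_G = 281/7, q_I = 109/7.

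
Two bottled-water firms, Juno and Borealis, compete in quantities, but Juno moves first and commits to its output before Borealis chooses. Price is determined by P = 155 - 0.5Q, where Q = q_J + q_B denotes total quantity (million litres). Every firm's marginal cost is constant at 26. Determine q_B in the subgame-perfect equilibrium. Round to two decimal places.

Solve by backward induction. Given q_J, the follower Borealis maximises π_B = (155 - (1/2)q_J - (1/2)q_B)q_B - 26q_B.
Follower FOC: 129 - (1/2)q_J - q_B = 0, so q_B(q_J) = (129 - (1/2)q_J).
Juno substitutes q_B(q_J) into its own profit: π_J = q_J(155 - (1/2)q_J - (129 - (1/2)q_J)/2) - 26q_J = (181/2 - (1/4)q_J)q_J - 26q_J.
Maximising: ∂π_J/∂q_J = 129/2 - (1/2)q_J = 0, giving q_J = 129.
Then q_B = (129 - (1/2)·129) = 129/2.

64.50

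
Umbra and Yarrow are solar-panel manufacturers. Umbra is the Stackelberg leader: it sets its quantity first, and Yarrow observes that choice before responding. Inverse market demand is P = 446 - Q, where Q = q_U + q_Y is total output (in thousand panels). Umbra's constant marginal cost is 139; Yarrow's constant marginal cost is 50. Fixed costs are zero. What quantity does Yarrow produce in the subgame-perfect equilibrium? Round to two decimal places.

143.50

The follower Yarrow best-responds to any q_U: π_Y = (446 - Q)q_Y - 50q_Y.
∂π_Y/∂q_Y = 396 - q_U - 2q_Y = 0 gives the reaction function q_Y = (396 - q_U)/2.
The leader anticipates this reaction. Substituting into P = 446 - Q gives P = 248 - (1/2)q_U, so π_U = (248 - (1/2)q_U)q_U - 139q_U.
Leader FOC: 109 - q_U = 0, so q_U = 109.
Then q_Y = (396 - 109)/2 = 287/2.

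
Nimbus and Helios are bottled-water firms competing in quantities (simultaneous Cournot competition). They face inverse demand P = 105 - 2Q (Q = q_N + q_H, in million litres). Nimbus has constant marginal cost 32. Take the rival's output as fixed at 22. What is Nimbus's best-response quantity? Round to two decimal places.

7.25

With the rival's output fixed at 22, Nimbus's profit is π_N = (105 - 2·22 - 2q_N)q_N - (32q_N) = (61 - 2q_N)q_N - (32q_N).
∂π_N/∂q_N = 29 - 4q_N = 0, so q_N = 29/4.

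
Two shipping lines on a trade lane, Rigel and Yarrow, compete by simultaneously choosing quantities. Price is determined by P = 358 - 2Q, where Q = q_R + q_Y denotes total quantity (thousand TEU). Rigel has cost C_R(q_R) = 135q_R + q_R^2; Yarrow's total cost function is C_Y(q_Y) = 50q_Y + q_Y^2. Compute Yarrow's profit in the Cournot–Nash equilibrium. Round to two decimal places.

Rigel's profit: π_R = (358 - 2Q)q_R - (135q_R + q_R²). Setting ∂π_R/∂q_R = 0: 223 - 6q_R - 2(q_Y) = 0.
Yarrow's profit: π_Y = (358 - 2Q)q_Y - (50q_Y + q_Y²). Setting ∂π_Y/∂q_Y = 0: 308 - 6q_Y - 2(q_R) = 0.
Best responses: q_R = (223 - 2q_Y)/6, q_Y = (308 - 2q_R)/6.
Solving the pair: q_R = 361/16, q_Y = 701/16.
Price P = 358 - 2·(531/8) = 901/4.
Yarrow's profit: (901/4)·(701/16) - 50·(701/16) - (701/16)² = 5758.6055.

5758.61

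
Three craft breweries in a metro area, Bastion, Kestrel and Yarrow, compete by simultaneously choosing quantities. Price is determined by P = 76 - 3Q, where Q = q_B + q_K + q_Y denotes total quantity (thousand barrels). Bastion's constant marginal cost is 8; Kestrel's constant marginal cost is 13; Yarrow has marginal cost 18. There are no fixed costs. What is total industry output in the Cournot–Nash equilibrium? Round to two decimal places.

15.75

Bastion's profit: π_B = (76 - 3Q)q_B - (8q_B). Setting ∂π_B/∂q_B = 0: 68 - 6q_B - 3(q_K + q_Y) = 0.
Kestrel's profit: π_K = (76 - 3Q)q_K - (13q_K). Setting ∂π_K/∂q_K = 0: 63 - 6q_K - 3(q_B + q_Y) = 0.
Yarrow's first-order condition: 58 - 6q_Y - 3(q_B + q_K) = 0.
Adding the 3 first-order conditions: 189 − 12Q = 0, so Q = 63/4.
Back-substituting: q_B = (68 − 189/4)/3 = 83/12, q_K = (63 − 189/4)/3 = 21/4, q_Y = (58 − 189/4)/3 = 43/12.
Total output Q = 83/12 + 21/4 + 43/12 = 63/4.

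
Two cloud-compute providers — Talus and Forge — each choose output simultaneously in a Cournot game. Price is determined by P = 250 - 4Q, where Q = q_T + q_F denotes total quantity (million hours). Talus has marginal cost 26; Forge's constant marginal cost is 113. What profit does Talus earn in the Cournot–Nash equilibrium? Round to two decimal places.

Talus's profit: π_T = (250 - 4Q)q_T - (26q_T). Setting ∂π_T/∂q_T = 0: 224 - 8q_T - 4(q_F) = 0.
Forge's profit: π_F = (250 - 4Q)q_F - (113q_F). Setting ∂π_F/∂q_F = 0: 137 - 8q_F - 4(q_T) = 0.
Best responses: q_T = (224 - 4q_F)/8, q_F = (137 - 4q_T)/8.
Solving the pair: q_T = 311/12, q_F = 25/6.
Price P = 250 - 4·(361/12) = 389/3.
Talus's profit: (389/3 - 26)·(311/12) = 2686.6944.

2686.69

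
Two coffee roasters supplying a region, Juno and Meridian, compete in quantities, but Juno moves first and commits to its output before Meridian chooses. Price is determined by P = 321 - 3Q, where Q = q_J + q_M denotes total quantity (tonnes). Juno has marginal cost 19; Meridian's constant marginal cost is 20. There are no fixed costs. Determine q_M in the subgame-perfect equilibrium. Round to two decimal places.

Solve by backward induction. Given q_J, the follower Meridian maximises π_M = (321 - 3q_J - 3q_M)q_M - 20q_M.
Setting the follower's marginal profit to zero, 301 - 3q_J - 6q_M = 0, i.e. q_M = (301 - 3q_J)/6.
Juno substitutes q_M(q_J) into its own profit: π_J = q_J(321 - 3q_J - (301 - 3q_J)/2) - 19q_J = (341/2 - (3/2)q_J)q_J - 19q_J.
The leader's first-order condition 303/2 - 3q_J = 0 yields q_J = 101/2.
Then q_M = (301 - 3·(101/2))/6 = 299/12.

24.92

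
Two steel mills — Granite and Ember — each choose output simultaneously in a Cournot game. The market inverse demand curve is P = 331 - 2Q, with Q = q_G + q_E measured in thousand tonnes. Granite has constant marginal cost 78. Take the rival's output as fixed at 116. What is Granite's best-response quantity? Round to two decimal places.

With the rival's output fixed at 116, Granite's profit is π_G = (331 - 2·116 - 2q_G)q_G - (78q_G) = (99 - 2q_G)q_G - (78q_G).
∂π_G/∂q_G = 21 - 4q_G = 0, so q_G = 21/4.

5.25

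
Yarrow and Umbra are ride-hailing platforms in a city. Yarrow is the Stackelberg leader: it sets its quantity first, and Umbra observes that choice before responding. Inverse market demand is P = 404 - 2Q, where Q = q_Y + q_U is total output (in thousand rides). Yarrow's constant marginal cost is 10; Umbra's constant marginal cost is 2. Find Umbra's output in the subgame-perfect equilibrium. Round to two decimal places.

52.25

The follower Umbra best-responds to any q_Y: π_U = (404 - 2Q)q_U - 2q_U.
∂π_U/∂q_U = 402 - 2q_Y - 4q_U = 0 gives the reaction function q_U = (402 - 2q_Y)/4.
Yarrow substitutes q_U(q_Y) into its own profit: π_Y = q_Y(404 - 2q_Y - (402 - 2q_Y)/2) - 10q_Y = (203 - q_Y)q_Y - 10q_Y.
Maximising: ∂π_Y/∂q_Y = 193 - 2q_Y = 0, giving q_Y = 193/2.
Then q_U = (402 - 2·(193/2))/4 = 209/4.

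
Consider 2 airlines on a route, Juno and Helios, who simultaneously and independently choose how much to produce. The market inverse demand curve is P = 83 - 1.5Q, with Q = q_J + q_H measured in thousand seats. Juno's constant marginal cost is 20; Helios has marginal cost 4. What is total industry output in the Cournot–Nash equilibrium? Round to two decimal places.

Juno's profit: π_J = (83 - 1.5Q)q_J - (20q_J). Setting ∂π_J/∂q_J = 0: 63 - 3q_J - (3/2)(q_H) = 0.
Helios's profit: π_H = (83 - 1.5Q)q_H - (4q_H). Setting ∂π_H/∂q_H = 0: 79 - 3q_H - (3/2)(q_J) = 0.
Rearranging gives the reaction functions q_J = (63 - (3/2)q_H)/3 and q_H = (79 - (3/2)q_J)/3.
Substituting one into the other gives q_J = 94/9 and q_H = 190/9.
Total output Q = 94/9 + 190/9 = 284/9.

31.56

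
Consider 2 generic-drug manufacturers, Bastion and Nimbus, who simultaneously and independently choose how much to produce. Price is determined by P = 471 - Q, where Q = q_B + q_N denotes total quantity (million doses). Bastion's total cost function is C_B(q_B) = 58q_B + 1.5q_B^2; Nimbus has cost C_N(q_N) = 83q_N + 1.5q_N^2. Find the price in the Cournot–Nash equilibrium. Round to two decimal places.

Bastion's profit: π_B = (471 - Q)q_B - (58q_B + (3/2)q_B²). Setting ∂π_B/∂q_B = 0: 413 - 5q_B - (q_N) = 0.
Nimbus's first-order condition: 388 - 5q_N - (q_B) = 0.
Rearranging gives the reaction functions q_B = (413 - q_N)/5 and q_N = (388 - q_B)/5.
Substituting one into the other gives q_B = 559/8 and q_N = 509/8.
Total output Q = 267/2, so price P = 471 - 267/2 = 675/2.

337.50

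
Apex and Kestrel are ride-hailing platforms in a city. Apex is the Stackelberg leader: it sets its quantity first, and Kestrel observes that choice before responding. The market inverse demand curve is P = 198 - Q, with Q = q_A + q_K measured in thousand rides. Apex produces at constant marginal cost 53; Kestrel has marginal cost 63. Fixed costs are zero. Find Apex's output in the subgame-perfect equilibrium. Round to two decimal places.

The follower Kestrel best-responds to any q_A: π_K = (198 - Q)q_K - 63q_K.
Setting the follower's marginal profit to zero, 135 - q_A - 2q_K = 0, i.e. q_K = (135 - q_A)/2.
Apex substitutes q_K(q_A) into its own profit: π_A = q_A(198 - q_A - (135 - q_A)/2) - 53q_A = (261/2 - (1/2)q_A)q_A - 53q_A.
Leader FOC: 155/2 - q_A = 0, so q_A = 155/2.
Then q_K = (135 - 155/2)/2 = 115/4.

77.50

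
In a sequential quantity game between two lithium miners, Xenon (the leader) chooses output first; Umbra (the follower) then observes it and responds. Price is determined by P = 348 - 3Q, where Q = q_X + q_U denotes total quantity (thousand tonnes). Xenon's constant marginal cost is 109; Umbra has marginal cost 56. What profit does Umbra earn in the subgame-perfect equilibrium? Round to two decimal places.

Solve by backward induction. Given q_X, the follower Umbra maximises π_U = (348 - 3q_X - 3q_U)q_U - 56q_U.
Setting the follower's marginal profit to zero, 292 - 3q_X - 6q_U = 0, i.e. q_U = (292 - 3q_X)/6.
Xenon substitutes q_U(q_X) into its own profit: π_X = q_X(348 - 3q_X - (292 - 3q_X)/2) - 109q_X = (202 - (3/2)q_X)q_X - 109q_X.
Leader FOC: 93 - 3q_X = 0, so q_X = 31.
Then q_U = (292 - 3·31)/6 = 199/6.
Price P = 348 - 3·(385/6) = 311/2.
Umbra's profit: (311/2 - 56)·(199/6) = 3300.0833.

3300.08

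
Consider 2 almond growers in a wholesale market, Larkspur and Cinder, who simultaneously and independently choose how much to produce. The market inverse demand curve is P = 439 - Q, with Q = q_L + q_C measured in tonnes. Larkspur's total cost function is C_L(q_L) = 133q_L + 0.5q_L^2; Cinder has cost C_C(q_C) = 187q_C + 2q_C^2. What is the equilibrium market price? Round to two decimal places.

Larkspur's profit: π_L = (439 - Q)q_L - (133q_L + (1/2)q_L²). Setting ∂π_L/∂q_L = 0: 306 - 3q_L - (q_C) = 0.
Cinder's first-order condition: 252 - 6q_C - (q_L) = 0.
Best responses: q_L = (306 - q_C)/3, q_C = (252 - q_L)/6.
Substituting one into the other gives q_L = 1584/17 and q_C = 450/17.
Total output Q = 119.6471, so price P = 439 - 119.6471 = 319.3529.

319.35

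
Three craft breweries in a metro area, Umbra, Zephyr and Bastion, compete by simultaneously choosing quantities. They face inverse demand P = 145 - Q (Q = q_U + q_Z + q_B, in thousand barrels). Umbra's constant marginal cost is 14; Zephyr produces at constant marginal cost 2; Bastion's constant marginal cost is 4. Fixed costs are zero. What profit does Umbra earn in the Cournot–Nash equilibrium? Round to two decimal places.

Umbra's profit: π_U = (145 - Q)q_U - (14q_U). Setting ∂π_U/∂q_U = 0: 131 - 2q_U - (q_Z + q_B) = 0.
Zephyr's first-order condition: 143 - 2q_Z - (q_U + q_B) = 0.
Bastion's first-order condition: 141 - 2q_B - (q_U + q_Z) = 0.
Summing all 3 equations gives 415 − 4Q = 0, hence Q = 415/4.
Back-substituting: q_U = (131 − 415/4) = 109/4, q_Z = (143 − 415/4) = 157/4, q_B = (141 − 415/4) = 149/4.
Price P = 145 - 415/4 = 165/4.
Umbra's profit: (165/4 - 14)·(109/4) = 742.5625.

742.56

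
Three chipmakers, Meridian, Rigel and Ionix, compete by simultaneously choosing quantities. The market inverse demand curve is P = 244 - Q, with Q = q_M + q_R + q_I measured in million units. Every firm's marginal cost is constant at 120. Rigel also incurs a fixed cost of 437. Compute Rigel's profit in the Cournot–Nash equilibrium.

A representative firm's profit is π_i = q_i(244 - Q) - 120q_i.
Setting ∂π_i/∂q_i = 0 with rivals' quantities fixed: 124 - 2q_i - Σ_{j≠i} q_j = 0.
By symmetry each firm produces the same amount; substituting Σ_{j≠i} q_j = 2q_i yields q_i = 124/4 = 31.
Price P = 244 - 93 = 151.
Rigel's profit: (151 - 120)·31 - 437 = 524.

524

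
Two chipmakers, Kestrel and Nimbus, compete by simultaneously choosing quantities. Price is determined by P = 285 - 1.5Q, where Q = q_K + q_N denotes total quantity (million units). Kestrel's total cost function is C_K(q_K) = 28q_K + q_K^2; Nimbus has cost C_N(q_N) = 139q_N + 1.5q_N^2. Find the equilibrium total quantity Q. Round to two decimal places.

Kestrel's profit: π_K = (285 - 1.5Q)q_K - (28q_K + q_K²). Setting ∂π_K/∂q_K = 0: 257 - 5q_K - (3/2)(q_N) = 0.
Nimbus's profit: π_N = (285 - 1.5Q)q_N - (139q_N + (3/2)q_N²). Setting ∂π_N/∂q_N = 0: 146 - 6q_N - (3/2)(q_K) = 0.
Rearranging gives the reaction functions q_K = (257 - (3/2)q_N)/5 and q_N = (146 - (3/2)q_K)/6.
Solving the pair: q_K = 1764/37, q_N = 1378/111.
Total output Q = 1764/37 + 1378/111 = 60.0901.

60.09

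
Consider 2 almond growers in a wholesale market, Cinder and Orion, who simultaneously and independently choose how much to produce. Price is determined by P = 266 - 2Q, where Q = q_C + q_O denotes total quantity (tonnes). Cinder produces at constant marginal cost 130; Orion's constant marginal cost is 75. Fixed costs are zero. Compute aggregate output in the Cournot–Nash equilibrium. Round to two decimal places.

54.50

Cinder's profit: π_C = (266 - 2Q)q_C - (130q_C). Setting ∂π_C/∂q_C = 0: 136 - 4q_C - 2(q_O) = 0.
Orion's first-order condition: 191 - 4q_O - 2(q_C) = 0.
Rearranging gives the reaction functions q_C = (136 - 2q_O)/4 and q_O = (191 - 2q_C)/4.
Solving the pair: q_C = 27/2, q_O = 41.
Total output Q = 27/2 + 41 = 109/2.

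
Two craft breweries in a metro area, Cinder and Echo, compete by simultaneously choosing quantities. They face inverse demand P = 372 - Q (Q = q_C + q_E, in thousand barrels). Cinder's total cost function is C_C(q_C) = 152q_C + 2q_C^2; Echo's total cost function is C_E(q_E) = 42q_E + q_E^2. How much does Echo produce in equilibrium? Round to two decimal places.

76.52

Cinder's profit: π_C = (372 - Q)q_C - (152q_C + 2q_C²). Setting ∂π_C/∂q_C = 0: 220 - 6q_C - (q_E) = 0.
Echo's first-order condition: 330 - 4q_E - (q_C) = 0.
Best responses: q_C = (220 - q_E)/6, q_E = (330 - q_C)/4.
Substituting one into the other gives q_C = 550/23 and q_E = 1760/23.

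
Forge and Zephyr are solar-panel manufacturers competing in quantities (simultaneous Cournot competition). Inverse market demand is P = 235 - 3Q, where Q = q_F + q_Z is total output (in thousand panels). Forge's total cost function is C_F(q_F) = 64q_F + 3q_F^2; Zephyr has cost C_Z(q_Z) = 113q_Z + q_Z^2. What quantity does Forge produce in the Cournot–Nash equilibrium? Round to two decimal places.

11.52

Forge's profit: π_F = (235 - 3Q)q_F - (64q_F + 3q_F²). Setting ∂π_F/∂q_F = 0: 171 - 12q_F - 3(q_Z) = 0.
Zephyr's first-order condition: 122 - 8q_Z - 3(q_F) = 0.
So q_F = (171 - 3q_Z)/12 and q_Z = (122 - 3q_F)/8.
Substituting one into the other gives q_F = 334/29 and q_Z = 317/29.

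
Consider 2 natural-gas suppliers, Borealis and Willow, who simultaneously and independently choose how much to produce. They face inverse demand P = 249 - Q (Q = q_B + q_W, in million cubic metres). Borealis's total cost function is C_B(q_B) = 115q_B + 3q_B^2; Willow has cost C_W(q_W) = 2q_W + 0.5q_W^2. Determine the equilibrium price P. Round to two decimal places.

Borealis's profit: π_B = (249 - Q)q_B - (115q_B + 3q_B²). Setting ∂π_B/∂q_B = 0: 134 - 8q_B - (q_W) = 0.
Willow's profit: π_W = (249 - Q)q_W - (2q_W + (1/2)q_W²). Setting ∂π_W/∂q_W = 0: 247 - 3q_W - (q_B) = 0.
Best responses: q_B = (134 - q_W)/8, q_W = (247 - q_B)/3.
Solving the pair: q_B = 155/23, q_W = 1842/23.
Total output Q = 1997/23, so price P = 249 - 1997/23 = 162.1739.

162.17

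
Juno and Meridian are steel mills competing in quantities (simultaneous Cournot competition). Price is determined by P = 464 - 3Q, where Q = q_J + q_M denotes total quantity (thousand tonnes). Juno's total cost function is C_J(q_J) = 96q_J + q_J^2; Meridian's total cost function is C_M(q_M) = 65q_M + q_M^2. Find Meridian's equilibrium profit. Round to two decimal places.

Juno's profit: π_J = (464 - 3Q)q_J - (96q_J + q_J²). Setting ∂π_J/∂q_J = 0: 368 - 8q_J - 3(q_M) = 0.
Meridian's profit: π_M = (464 - 3Q)q_M - (65q_M + q_M²). Setting ∂π_M/∂q_M = 0: 399 - 8q_M - 3(q_J) = 0.
So q_J = (368 - 3q_M)/8 and q_M = (399 - 3q_J)/8.
Substituting one into the other gives q_J = 1747/55 and q_M = 37.9636.
Price P = 464 - 3·(767/11) = 254.8182.
Meridian's profit: 254.8182·37.9636 - 65·37.9636 - 37.9636² = 5764.9507.

5764.95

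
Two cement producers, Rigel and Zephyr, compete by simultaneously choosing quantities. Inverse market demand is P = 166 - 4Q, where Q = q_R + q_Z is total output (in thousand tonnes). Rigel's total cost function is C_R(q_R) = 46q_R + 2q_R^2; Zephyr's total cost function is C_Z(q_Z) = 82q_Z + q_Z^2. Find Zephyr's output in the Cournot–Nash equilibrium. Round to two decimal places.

5.08

Rigel's profit: π_R = (166 - 4Q)q_R - (46q_R + 2q_R²). Setting ∂π_R/∂q_R = 0: 120 - 12q_R - 4(q_Z) = 0.
Zephyr's first-order condition: 84 - 10q_Z - 4(q_R) = 0.
So q_R = (120 - 4q_Z)/12 and q_Z = (84 - 4q_R)/10.
Solving the pair: q_R = 108/13, q_Z = 66/13.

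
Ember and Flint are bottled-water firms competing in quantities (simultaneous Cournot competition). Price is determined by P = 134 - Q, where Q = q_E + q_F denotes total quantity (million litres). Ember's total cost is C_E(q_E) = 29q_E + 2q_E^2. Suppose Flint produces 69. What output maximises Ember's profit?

6

With the rival's output fixed at 69, Ember's profit is π_E = (134 - 69 - q_E)q_E - (29q_E + 2q_E²) = (65 - q_E)q_E - (29q_E + 2q_E²).
∂π_E/∂q_E = 36 - 6q_E = 0, so q_E = 6.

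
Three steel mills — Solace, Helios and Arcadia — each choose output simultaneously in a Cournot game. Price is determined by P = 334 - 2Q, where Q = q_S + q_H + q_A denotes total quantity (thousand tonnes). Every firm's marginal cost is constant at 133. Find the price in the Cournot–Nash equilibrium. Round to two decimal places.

183.25

A representative firm's profit is π_i = q_i(334 - 2Q) - 133q_i.
First-order condition (treating rivals' output as given): 201 - 4q_i - 2·Σ_{j≠i} q_j = 0.
With identical firms every q_j equals q_i, so Σ_{j≠i} q_j = 2q_i and 201 = 8q_i, giving q_i = 201/8.
Total output Q = 603/8, so price P = 334 - 2·(603/8) = 733/4.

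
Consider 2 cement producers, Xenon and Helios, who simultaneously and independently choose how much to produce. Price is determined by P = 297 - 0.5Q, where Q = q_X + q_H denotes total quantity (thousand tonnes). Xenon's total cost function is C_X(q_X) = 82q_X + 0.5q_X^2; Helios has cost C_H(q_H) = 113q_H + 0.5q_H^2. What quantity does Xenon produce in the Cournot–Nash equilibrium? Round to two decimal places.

90.13

Xenon's profit: π_X = (297 - 0.5Q)q_X - (82q_X + (1/2)q_X²). Setting ∂π_X/∂q_X = 0: 215 - 2q_X - (1/2)(q_H) = 0.
Helios's first-order condition: 184 - 2q_H - (1/2)(q_X) = 0.
Best responses: q_X = (215 - (1/2)q_H)/2, q_H = (184 - (1/2)q_X)/2.
Substituting one into the other gives q_X = 1352/15 and q_H = 1042/15.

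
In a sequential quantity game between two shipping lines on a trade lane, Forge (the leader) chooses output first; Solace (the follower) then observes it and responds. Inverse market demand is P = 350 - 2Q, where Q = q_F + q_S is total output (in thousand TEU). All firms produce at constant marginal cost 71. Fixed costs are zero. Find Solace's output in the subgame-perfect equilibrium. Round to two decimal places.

34.88

The follower Solace best-responds to any q_F: π_S = (350 - 2Q)q_S - 71q_S.
Setting the follower's marginal profit to zero, 279 - 2q_F - 4q_S = 0, i.e. q_S = (279 - 2q_F)/4.
The leader anticipates this reaction. Substituting into P = 350 - 2Q gives P = 421/2 - q_F, so π_F = (421/2 - q_F)q_F - 71q_F.
Maximising: ∂π_F/∂q_F = 279/2 - 2q_F = 0, giving q_F = 279/4.
Then q_S = (279 - 2·(279/4))/4 = 279/8.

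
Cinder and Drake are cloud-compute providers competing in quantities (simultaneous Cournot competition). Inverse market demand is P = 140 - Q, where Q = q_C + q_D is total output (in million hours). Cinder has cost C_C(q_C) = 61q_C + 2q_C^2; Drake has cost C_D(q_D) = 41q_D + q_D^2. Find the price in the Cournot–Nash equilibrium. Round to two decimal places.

Cinder's profit: π_C = (140 - Q)q_C - (61q_C + 2q_C²). Setting ∂π_C/∂q_C = 0: 79 - 6q_C - (q_D) = 0.
Drake's first-order condition: 99 - 4q_D - (q_C) = 0.
So q_C = (79 - q_D)/6 and q_D = (99 - q_C)/4.
Solving the pair: q_C = 217/23, q_D = 515/23.
Total output Q = 732/23, so price P = 140 - 732/23 = 108.1739.

108.17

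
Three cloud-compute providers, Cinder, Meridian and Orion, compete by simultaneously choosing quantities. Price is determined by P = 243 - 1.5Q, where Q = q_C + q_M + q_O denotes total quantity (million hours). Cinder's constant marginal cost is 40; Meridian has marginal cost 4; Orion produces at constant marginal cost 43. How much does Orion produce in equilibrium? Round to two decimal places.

26.33

Cinder's profit: π_C = (243 - 1.5Q)q_C - (40q_C). Setting ∂π_C/∂q_C = 0: 203 - 3q_C - (3/2)(q_M + q_O) = 0.
Meridian's profit: π_M = (243 - 1.5Q)q_M - (4q_M). Setting ∂π_M/∂q_M = 0: 239 - 3q_M - (3/2)(q_C + q_O) = 0.
Orion's first-order condition: 200 - 3q_O - (3/2)(q_C + q_M) = 0.
Adding the 3 conditions: 642 − 3Q − 3Q = 0, i.e. Q = 107.
Back-substituting: q_C = (203 − 321/2)/(3/2) = 85/3, q_M = (239 − 321/2)/(3/2) = 157/3, q_O = (200 − 321/2)/(3/2) = 79/3.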